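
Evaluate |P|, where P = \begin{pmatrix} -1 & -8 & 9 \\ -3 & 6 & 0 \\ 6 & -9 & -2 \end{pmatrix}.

The determinant is -21.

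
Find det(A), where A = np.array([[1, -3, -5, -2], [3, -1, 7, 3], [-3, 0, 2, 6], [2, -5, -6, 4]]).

545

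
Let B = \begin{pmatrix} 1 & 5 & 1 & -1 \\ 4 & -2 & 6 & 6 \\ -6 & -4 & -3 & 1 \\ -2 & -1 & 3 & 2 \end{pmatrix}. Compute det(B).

Expand along row 1:
  + (1) · M_11   where M_11 = det([-2 6 6; -4 -3 1; -1 3 2]) = -30
  − (5) · M_12   where M_12 = det([4 6 6; -6 -3 1; -2 3 2]) = -120
  + (1) · M_13   where M_13 = det([4 -2 6; -6 -4 1; -2 -1 2]) = -60
  − (-1) · M_14   where M_14 = det([4 -2 6; -6 -4 -3; -2 -1 3]) = -120
det = (+1)·(1)·(-30) + (-1)·(5)·(-120) + (+1)·(1)·(-60) + (-1)·(-1)·(-120) = 390

|B| = 390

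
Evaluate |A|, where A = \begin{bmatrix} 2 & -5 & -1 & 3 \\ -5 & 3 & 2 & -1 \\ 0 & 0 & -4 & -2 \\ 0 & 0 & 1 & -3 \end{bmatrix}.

A is block upper-triangular with a 2×2 block and a 2×2 block on the diagonal, so its determinant equals the product of the determinants of the diagonal blocks.
det of the 2×2 block = -19
det of the 2×2 block = 14
det = (-19)·(14) = -266

det(A) = -266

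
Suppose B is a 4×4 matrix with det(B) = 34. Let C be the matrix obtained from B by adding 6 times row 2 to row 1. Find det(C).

34

Adding a multiple of one row to another leaves the determinant unchanged.
det(C) = (1)·(34) = 34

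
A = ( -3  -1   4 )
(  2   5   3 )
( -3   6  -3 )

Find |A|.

Expand along column 1:
  + (-3) · |5 3; 6 -3| = (-3)·(-15 − 18) = 99
  − 2 · |-1 4; 6 -3| = −2·(3 − 24) = 42
  + (-3) · |-1 4; 5 3| = (-3)·(-3 − 20) = 69
Sum: (99) + (42) + (69) = 210

The determinant is 210.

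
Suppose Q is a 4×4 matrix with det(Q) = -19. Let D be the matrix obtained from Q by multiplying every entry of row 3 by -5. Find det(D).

Scaling one row by -5 multiplies the determinant by -5.
det(D) = (-5)·(-19) = 95

95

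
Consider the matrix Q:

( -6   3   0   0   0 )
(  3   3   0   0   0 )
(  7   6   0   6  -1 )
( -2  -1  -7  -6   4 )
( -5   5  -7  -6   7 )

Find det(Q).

Q is block lower-triangular with a 2×2 block and a 3×3 block on the diagonal, so its determinant equals the product of the determinants of the diagonal blocks.
det of the 2×2 block = -27
det of the 3×3 block = 126
det = (-27)·(126) = -3402

-3402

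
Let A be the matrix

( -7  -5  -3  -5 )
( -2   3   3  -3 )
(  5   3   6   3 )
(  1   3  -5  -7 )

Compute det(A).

1110

Expand along row 1:
  + (-7) · M_11   where M_11 = det([3 3 -3; 3 6 3; 3 -5 -7]) = 108
  − (-5) · M_12   where M_12 = det([-2 3 -3; 5 6 3; 1 -5 -7]) = 261
  + (-3) · M_13   where M_13 = det([-2 3 -3; 5 3 3; 1 3 -7]) = 138
  − (-5) · M_14   where M_14 = det([-2 3 3; 5 3 6; 1 3 -5]) = 195
det = (+1)·(-7)·(108) + (-1)·(-5)·(261) + (+1)·(-3)·(138) + (-1)·(-5)·(195) = 1110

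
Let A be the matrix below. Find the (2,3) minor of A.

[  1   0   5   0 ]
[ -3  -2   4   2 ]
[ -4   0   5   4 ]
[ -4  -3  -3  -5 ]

Delete row 2 and column 3; the remaining 3×3 submatrix is [1 0 0; -4 0 4; -4 -3 -5].
Its determinant is 12.

12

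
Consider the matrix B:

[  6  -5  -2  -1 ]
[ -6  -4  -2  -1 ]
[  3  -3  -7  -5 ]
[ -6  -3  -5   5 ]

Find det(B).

|B| = 2619

Expand along row 1:
  + (6) · M_11   where M_11 = det([-4 -2 -1; -3 -7 -5; -3 -5 5]) = 186
  − (-5) · M_12   where M_12 = det([-6 -2 -1; 3 -7 -5; -6 -5 5]) = 387
  + (-2) · M_13   where M_13 = det([-6 -4 -1; 3 -3 -5; -6 -3 5]) = 147
  − (-1) · M_14   where M_14 = det([-6 -4 -2; 3 -3 -7; -6 -3 -5]) = -138
det = (+1)·(6)·(186) + (-1)·(-5)·(387) + (+1)·(-2)·(147) + (-1)·(-1)·(-138) = 2619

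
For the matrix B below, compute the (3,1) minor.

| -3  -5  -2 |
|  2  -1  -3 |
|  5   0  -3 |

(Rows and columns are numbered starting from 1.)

13

Delete row 3 and column 1; the remaining 2×2 submatrix is [-5 -2; -1 -3].
Its determinant is (-5)·(-3) − (-2)·(-1) = 13.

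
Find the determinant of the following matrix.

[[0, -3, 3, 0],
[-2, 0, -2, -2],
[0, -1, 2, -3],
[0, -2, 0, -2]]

48

Expand along column 1 (it has 3 zeros):
  − (-2) · M_21   where M_21 = det([-3 3 0; -1 2 -3; -2 0 -2]) = 24
det = (-1)·(-2)·(24) = 48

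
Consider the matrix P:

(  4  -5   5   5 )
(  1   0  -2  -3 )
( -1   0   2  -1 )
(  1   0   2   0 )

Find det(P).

|P| = 80

Expand along column 2 (it has 3 zeros):
  − (-5) · M_12   where M_12 = det([1 -2 -3; -1 2 -1; 1 2 0]) = 16
det = (-1)·(-5)·(16) = 80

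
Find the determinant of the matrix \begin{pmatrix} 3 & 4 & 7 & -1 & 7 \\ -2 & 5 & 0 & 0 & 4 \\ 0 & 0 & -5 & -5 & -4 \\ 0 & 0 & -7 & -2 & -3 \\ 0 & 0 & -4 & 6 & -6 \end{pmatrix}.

The determinant is 4600.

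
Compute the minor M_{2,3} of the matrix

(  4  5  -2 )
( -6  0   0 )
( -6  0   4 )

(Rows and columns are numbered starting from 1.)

Delete row 2 and column 3; the remaining 2×2 submatrix is [4 5; -6 0].
Its determinant is 4·0 − 5·(-6) = 30.

30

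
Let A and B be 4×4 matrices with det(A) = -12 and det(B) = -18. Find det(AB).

det(AB) = 216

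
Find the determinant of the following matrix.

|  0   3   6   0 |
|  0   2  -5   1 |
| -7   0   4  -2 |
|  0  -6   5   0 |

Expand along column 1 (it has 3 zeros):
  + (-7) · M_31   where M_31 = det([3 6 0; 2 -5 1; -6 5 0]) = -51
det = (+1)·(-7)·(-51) = 357

357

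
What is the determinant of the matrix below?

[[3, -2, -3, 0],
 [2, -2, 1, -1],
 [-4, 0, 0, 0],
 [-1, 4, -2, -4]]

The determinant is -192.

Expand along row 3 (it has 3 zeros):
  + (-4) · M_31   where M_31 = det([-2 -3 0; -2 1 -1; 4 -2 -4]) = 48
det = (+1)·(-4)·(48) = -192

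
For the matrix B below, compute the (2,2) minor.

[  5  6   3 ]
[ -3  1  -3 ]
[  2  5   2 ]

Delete row 2 and column 2; the remaining 2×2 submatrix is [5 3; 2 2].
Its determinant is 5·2 − 3·2 = 4.

4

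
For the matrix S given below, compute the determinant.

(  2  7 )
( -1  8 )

det(S) = 23

det(S) = 2·8 − 7·(-1) = 16 − (-7) = 23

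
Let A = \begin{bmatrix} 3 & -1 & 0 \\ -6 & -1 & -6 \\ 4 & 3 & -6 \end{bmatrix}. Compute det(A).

|A| = 132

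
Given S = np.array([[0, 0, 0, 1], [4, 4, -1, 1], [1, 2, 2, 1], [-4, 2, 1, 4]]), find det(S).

Expand along row 1 (it has 3 zeros):
  − (1) · M_14   where M_14 = det([4 4 -1; 1 2 2; -4 2 1]) = -54
det = (-1)·(1)·(-54) = 54

|S| = 54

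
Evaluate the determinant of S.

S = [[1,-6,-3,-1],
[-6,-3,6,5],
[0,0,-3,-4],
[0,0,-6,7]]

det(S) = 1755

S is block upper-triangular with a 2×2 block and a 2×2 block on the diagonal, so its determinant equals the product of the determinants of the diagonal blocks.
det of the 2×2 block = -39
det of the 2×2 block = -45
det = (-39)·(-45) = 1755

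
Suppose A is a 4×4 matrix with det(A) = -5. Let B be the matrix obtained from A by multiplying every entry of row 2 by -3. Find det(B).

det(B) = 15

Scaling one row by -3 multiplies the determinant by -3.
det(B) = (-3)·(-5) = 15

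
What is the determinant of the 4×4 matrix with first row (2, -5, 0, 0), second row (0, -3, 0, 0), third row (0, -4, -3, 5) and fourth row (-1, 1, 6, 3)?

The matrix is block lower-triangular with a 2×2 block and a 2×2 block on the diagonal, so its determinant equals the product of the determinants of the diagonal blocks.
det of the 2×2 block = -6
det of the 2×2 block = -39
det = (-6)·(-39) = 234

234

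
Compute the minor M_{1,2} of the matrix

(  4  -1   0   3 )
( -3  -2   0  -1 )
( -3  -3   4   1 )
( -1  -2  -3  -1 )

Delete row 1 and column 2; the remaining 3×3 submatrix is [-3 0 -1; -3 4 1; -1 -3 -1].
Its determinant is -10.

-10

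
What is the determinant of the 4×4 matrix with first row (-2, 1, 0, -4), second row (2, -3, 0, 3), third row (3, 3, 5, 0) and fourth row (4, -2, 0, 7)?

Expand along column 3 (it has 3 zeros):
  + (5) · M_33   where M_33 = det([-2 1 -4; 2 -3 3; 4 -2 7]) = -4
det = (+1)·(5)·(-4) = -20

The determinant is -20.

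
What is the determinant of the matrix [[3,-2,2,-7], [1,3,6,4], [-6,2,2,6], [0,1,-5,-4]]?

-884

Expand along row 4 (it has 1 zero):
  + (1) · M_42   where M_42 = det([3 2 -7; 1 6 4; -6 2 6]) = -242
  − (-5) · M_43   where M_43 = det([3 -2 -7; 1 3 4; -6 2 6]) = -50
  + (-4) · M_44   where M_44 = det([3 -2 2; 1 3 6; -6 2 2]) = 98
det = (+1)·(1)·(-242) + (-1)·(-5)·(-50) + (+1)·(-4)·(98) = -884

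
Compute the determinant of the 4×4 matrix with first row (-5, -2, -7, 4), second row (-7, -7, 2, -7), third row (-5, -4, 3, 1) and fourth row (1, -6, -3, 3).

Expand along row 1:
  + (-5) · M_11   where M_11 = det([-7 2 -7; -4 3 1; -6 -3 3]) = -282
  − (-2) · M_12   where M_12 = det([-7 2 -7; -5 3 1; 1 -3 3]) = -136
  + (-7) · M_13   where M_13 = det([-7 -7 -7; -5 -4 1; 1 -6 3]) = -308
  − (4) · M_14   where M_14 = det([-7 -7 2; -5 -4 3; 1 -6 -3]) = -58
det = (+1)·(-5)·(-282) + (-1)·(-2)·(-136) + (+1)·(-7)·(-308) + (-1)·(4)·(-58) = 3526

3526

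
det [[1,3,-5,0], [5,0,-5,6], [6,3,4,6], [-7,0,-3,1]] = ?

-1974

Expand along column 2 (it has 2 zeros):
  − (3) · M_12   where M_12 = det([5 -5 6; 6 4 6; -7 -3 1]) = 410
  − (3) · M_32   where M_32 = det([1 -5 0; 5 -5 6; -7 -3 1]) = 248
det = (-1)·(3)·(410) + (-1)·(3)·(248) = -1974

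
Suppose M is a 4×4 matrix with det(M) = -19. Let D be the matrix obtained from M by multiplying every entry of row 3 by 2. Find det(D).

-38

Scaling one row by 2 multiplies the determinant by 2.
det(D) = (2)·(-19) = -38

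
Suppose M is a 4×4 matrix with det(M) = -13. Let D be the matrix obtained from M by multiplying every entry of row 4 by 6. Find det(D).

Scaling one row by 6 multiplies the determinant by 6.
det(D) = (6)·(-13) = -78

The determinant is -78.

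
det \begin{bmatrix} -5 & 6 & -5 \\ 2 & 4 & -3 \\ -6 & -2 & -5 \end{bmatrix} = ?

198

Expand along column 1:
  + (-5) · |4 -3; -2 -5| = (-5)·(-20 − 6) = 130
  − 2 · |6 -5; -2 -5| = −2·(-30 − 10) = 80
  + (-6) · |6 -5; 4 -3| = (-6)·(-18 − (-20)) = -12
Sum: (130) + (80) + (-12) = 198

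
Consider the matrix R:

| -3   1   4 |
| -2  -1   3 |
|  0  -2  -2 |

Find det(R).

The determinant is -12.

Expand along column 1:
  + (-3) · |-1 3; -2 -2| = (-3)·(2 − (-6)) = -24
  − (-2) · |1 4; -2 -2| = −(-2)·(-2 − (-8)) = 12
Sum: (-24) + (12) = -12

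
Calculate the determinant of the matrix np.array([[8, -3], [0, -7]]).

-56

det = 8·(-7) − (-3)·0 = -56 − 0 = -56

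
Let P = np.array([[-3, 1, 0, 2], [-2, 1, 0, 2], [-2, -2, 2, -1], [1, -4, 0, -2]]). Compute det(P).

Expand along column 3 (it has 3 zeros):
  + (2) · M_33   where M_33 = det([-3 1 2; -2 1 2; 1 -4 -2]) = -6
det = (+1)·(2)·(-6) = -12

det(P) = -12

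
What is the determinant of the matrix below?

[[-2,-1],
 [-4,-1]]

-2

det = (-2)·(-1) − (-1)·(-4) = 2 − 4 = -2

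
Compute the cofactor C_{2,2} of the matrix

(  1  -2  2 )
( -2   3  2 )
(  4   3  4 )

-4

Delete row 2 and column 2; the remaining 2×2 submatrix is [1 2; 4 4].
Its determinant is 1·4 − 2·4 = -4.
The cofactor carries sign (−1)^(2+2) = +1, so C_{2,2} = +(-4) = -4.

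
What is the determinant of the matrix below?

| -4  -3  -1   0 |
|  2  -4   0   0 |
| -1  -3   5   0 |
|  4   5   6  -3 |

-360

Expand along column 4 (it has 3 zeros):
  + (-3) · M_44   where M_44 = det([-4 -3 -1; 2 -4 0; -1 -3 5]) = 120
det = (+1)·(-3)·(120) = -360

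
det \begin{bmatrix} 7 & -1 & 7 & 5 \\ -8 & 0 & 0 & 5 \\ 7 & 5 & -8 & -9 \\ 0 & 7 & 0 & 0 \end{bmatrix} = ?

2387

Expand along row 4 (it has 3 zeros):
  + (7) · M_42   where M_42 = det([7 7 5; -8 0 5; 7 -8 -9]) = 341
det = (+1)·(7)·(341) = 2387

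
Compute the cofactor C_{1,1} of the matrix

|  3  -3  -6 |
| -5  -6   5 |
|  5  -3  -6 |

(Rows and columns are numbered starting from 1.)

51

Delete row 1 and column 1; the remaining 2×2 submatrix is [-6 5; -3 -6].
Its determinant is (-6)·(-6) − 5·(-3) = 51.
The cofactor carries sign (−1)^(1+1) = +1, so C_{1,1} = +(51) = 51.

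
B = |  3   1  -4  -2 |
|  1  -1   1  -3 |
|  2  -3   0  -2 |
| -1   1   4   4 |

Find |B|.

130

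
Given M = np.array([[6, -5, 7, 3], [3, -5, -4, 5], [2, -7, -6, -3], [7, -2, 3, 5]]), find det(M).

Expand along row 1:
  + (6) · M_11   where M_11 = det([-5 -4 5; -7 -6 -3; -2 3 5]) = -224
  − (-5) · M_12   where M_12 = det([3 -4 5; 2 -6 -3; 7 3 5]) = 301
  + (7) · M_13   where M_13 = det([3 -5 5; 2 -7 -3; 7 -2 5]) = 257
  − (3) · M_14   where M_14 = det([3 -5 -4; 2 -7 -6; 7 -2 3]) = -39
det = (+1)·(6)·(-224) + (-1)·(-5)·(301) + (+1)·(7)·(257) + (-1)·(3)·(-39) = 2077

|M| = 2077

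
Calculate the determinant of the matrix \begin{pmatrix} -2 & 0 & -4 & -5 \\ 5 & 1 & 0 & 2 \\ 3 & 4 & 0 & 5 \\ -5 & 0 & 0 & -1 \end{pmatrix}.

8

Expand along column 3 (it has 3 zeros):
  + (-4) · M_13   where M_13 = det([5 1 2; 3 4 5; -5 0 -1]) = -2
det = (+1)·(-4)·(-2) = 8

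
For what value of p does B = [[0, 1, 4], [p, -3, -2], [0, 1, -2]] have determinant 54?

9

Expanding along the row containing p, det(B) is linear in p: det(B) = (6)·p + (0).
Set (6)·p + (0) = 54  ⇒  (6)·p = 54  ⇒  p = 9.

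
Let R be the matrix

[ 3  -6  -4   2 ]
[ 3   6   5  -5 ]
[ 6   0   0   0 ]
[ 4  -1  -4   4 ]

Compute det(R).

Expand along row 3 (it has 3 zeros):
  + (6) · M_31   where M_31 = det([-6 -4 2; 6 5 -5; -1 -4 4]) = 38
det = (+1)·(6)·(38) = 228

det(R) = 228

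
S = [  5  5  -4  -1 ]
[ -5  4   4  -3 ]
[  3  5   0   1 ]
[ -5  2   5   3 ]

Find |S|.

Expand along row 3 (it has 1 zero):
  + (3) · M_31   where M_31 = det([5 -4 -1; 4 4 -3; 2 5 3]) = 195
  − (5) · M_32   where M_32 = det([5 -4 -1; -5 4 -3; -5 5 3]) = 20
  − (1) · M_34   where M_34 = det([5 5 -4; -5 4 4; -5 2 5]) = 45
det = (+1)·(3)·(195) + (-1)·(5)·(20) + (-1)·(1)·(45) = 440

440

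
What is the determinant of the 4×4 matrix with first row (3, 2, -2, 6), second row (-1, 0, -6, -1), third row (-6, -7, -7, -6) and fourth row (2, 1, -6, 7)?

-119

Expand along row 2 (it has 1 zero):
  − (-1) · M_21   where M_21 = det([2 -2 6; -7 -7 -6; 1 -6 7]) = 38
  − (-6) · M_23   where M_23 = det([3 2 6; -6 -7 -6; 2 1 7]) = -21
  + (-1) · M_24   where M_24 = det([3 2 -2; -6 -7 -7; 2 1 -6]) = 31
det = (-1)·(-1)·(38) + (-1)·(-6)·(-21) + (+1)·(-1)·(31) = -119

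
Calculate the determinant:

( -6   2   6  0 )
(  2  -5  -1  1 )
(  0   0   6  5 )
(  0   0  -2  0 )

The matrix is block upper-triangular with a 2×2 block and a 2×2 block on the diagonal, so its determinant equals the product of the determinants of the diagonal blocks.
det of the 2×2 block = 26
det of the 2×2 block = 10
det = (26)·(10) = 260

The determinant is 260.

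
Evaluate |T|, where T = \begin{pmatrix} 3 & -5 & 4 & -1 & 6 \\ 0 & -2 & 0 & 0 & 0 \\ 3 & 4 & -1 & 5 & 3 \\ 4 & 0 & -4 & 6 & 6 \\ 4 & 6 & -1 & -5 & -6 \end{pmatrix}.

Expand along row 2 (it has 4 zeros):
  + (-2) · M_22   where M_22 = det([3 4 -1 6; 3 -1 5 3; 4 -4 6 6; 4 -1 -5 -6]) = -1200
det = (+1)·(-2)·(-1200) = 2400

2400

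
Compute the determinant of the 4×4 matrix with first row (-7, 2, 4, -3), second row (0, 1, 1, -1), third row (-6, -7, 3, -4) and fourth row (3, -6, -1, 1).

Expand along row 2 (it has 1 zero):
  + (1) · M_22   where M_22 = det([-7 4 -3; -6 3 -4; 3 -1 1]) = -8
  − (1) · M_23   where M_23 = det([-7 2 -3; -6 -7 -4; 3 -6 1]) = 34
  + (-1) · M_24   where M_24 = det([-7 2 4; -6 -7 3; 3 -6 -1]) = 59
det = (+1)·(1)·(-8) + (-1)·(1)·(34) + (+1)·(-1)·(59) = -101

-101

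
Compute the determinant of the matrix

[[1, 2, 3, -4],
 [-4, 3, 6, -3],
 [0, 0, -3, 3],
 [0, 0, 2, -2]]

The matrix is block upper-triangular with a 2×2 block and a 2×2 block on the diagonal, so its determinant equals the product of the determinants of the diagonal blocks.
det of the 2×2 block = 11
det of the 2×2 block = 0
det = (11)·(0) = 0

The determinant is 0.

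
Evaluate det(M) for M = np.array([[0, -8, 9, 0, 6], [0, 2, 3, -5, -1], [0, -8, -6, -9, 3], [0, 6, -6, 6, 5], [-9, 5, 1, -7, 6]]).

det(M) = -79002

Expand along column 1 (it has 4 zeros):
  + (-9) · M_51   where M_51 = det([-8 9 0 6; 2 3 -5 -1; -8 -6 -9 3; 6 -6 6 5]) = 8778
det = (+1)·(-9)·(8778) = -79002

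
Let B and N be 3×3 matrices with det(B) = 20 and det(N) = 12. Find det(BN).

240

det(BN) = det(B)·det(N) = (20)·(12) = 240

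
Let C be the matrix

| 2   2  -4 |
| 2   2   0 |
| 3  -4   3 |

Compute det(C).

56

Expand along row 2:
  − 2 · |2 -4; -4 3| = −2·(6 − 16) = 20
  + 2 · |2 -4; 3 3| = 2·(6 − (-12)) = 36
Sum: (20) + (36) = 56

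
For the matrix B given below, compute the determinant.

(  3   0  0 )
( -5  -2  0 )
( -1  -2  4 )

-24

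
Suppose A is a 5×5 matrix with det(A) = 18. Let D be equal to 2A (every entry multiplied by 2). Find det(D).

For a 5×5 matrix, det(2A) = 2^5·det(A) = 32·det(A).
det(D) = (32)·(18) = 576

576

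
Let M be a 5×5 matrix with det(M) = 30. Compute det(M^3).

27000

det(M^3) = (det M)^3 = (30)^3 = 27000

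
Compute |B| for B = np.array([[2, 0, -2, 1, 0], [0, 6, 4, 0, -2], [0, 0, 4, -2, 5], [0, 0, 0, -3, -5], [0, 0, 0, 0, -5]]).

B is upper triangular, so det(B) is the product of the diagonal entries:
det = (2) · (6) · (4) · (-3) · (-5) = 720

The determinant is 720.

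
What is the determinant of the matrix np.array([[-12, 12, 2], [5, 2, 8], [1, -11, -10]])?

-234

Expand along column 1:
  + (-12) · |2 8; -11 -10| = (-12)·(-20 − (-88)) = -816
  − 5 · |12 2; -11 -10| = −5·(-120 − (-22)) = 490
  + 1 · |12 2; 2 8| = 1·(96 − 4) = 92
Sum: (-816) + (490) + (92) = -234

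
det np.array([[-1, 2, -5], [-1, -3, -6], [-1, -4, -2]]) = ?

Expand along column 1:
  + (-1) · |-3 -6; -4 -2| = (-1)·(6 − 24) = 18
  − (-1) · |2 -5; -4 -2| = −(-1)·(-4 − 20) = -24
  + (-1) · |2 -5; -3 -6| = (-1)·(-12 − 15) = 27
Sum: (18) + (-24) + (27) = 21

The determinant is 21.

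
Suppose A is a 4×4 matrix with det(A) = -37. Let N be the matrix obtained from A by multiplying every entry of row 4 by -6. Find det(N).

Scaling one row by -6 multiplies the determinant by -6.
det(N) = (-6)·(-37) = 222

det(N) = 222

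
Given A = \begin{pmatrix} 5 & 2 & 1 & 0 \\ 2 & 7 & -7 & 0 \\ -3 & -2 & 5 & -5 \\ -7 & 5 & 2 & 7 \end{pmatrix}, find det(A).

|A| = 2978

Expand along column 4 (it has 2 zeros):
  − (-5) · M_34   where M_34 = det([5 2 1; 2 7 -7; -7 5 2]) = 394
  + (7) · M_44   where M_44 = det([5 2 1; 2 7 -7; -3 -2 5]) = 144
det = (-1)·(-5)·(394) + (+1)·(7)·(144) = 2978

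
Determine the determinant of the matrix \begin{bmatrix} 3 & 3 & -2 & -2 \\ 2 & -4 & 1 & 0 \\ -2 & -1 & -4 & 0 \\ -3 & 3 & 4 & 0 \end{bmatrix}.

-146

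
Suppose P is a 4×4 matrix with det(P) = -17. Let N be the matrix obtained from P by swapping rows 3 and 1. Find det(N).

det(N) = 17

Swapping two rows multiplies the determinant by −1.
det(N) = (-1)·(-17) = 17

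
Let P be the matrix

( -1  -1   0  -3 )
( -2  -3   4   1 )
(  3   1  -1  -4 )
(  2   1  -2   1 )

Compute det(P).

The determinant is -54.

Expand along row 1 (it has 1 zero):
  + (-1) · M_11   where M_11 = det([-3 4 1; 1 -1 -4; 1 -2 1]) = 6
  − (-1) · M_12   where M_12 = det([-2 4 1; 3 -1 -4; 2 -2 1]) = -30
  − (-3) · M_14   where M_14 = det([-2 -3 4; 3 1 -1; 2 1 -2]) = -6
det = (+1)·(-1)·(6) + (-1)·(-1)·(-30) + (-1)·(-3)·(-6) = -54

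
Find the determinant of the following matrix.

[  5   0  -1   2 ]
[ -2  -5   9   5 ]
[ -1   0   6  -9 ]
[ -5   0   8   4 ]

-2375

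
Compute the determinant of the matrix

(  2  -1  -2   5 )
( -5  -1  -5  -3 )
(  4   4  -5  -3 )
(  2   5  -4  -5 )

The determinant is 358.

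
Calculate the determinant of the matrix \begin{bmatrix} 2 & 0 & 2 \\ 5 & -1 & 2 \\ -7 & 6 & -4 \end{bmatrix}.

30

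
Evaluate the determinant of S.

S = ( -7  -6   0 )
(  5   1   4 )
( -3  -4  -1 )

-63

Expand along column 3:
  − 4 · |-7 -6; -3 -4| = −4·(28 − 18) = -40
  + (-1) · |-7 -6; 5 1| = (-1)·(-7 − (-30)) = -23
Sum: (-40) + (-23) = -63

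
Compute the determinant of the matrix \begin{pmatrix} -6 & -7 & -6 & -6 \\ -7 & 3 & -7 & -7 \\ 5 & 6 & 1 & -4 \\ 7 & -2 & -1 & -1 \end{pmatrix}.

The determinant is 2680.

Expand along row 1:
  + (-6) · M_11   where M_11 = det([3 -7 -7; 6 1 -4; -2 -1 -1]) = -85
  − (-7) · M_12   where M_12 = det([-7 -7 -7; 5 1 -4; 7 -1 -1]) = 280
  + (-6) · M_13   where M_13 = det([-7 3 -7; 5 6 -4; 7 -2 -1]) = 393
  − (-6) · M_14   where M_14 = det([-7 3 -7; 5 6 1; 7 -2 -1]) = 428
det = (+1)·(-6)·(-85) + (-1)·(-7)·(280) + (+1)·(-6)·(393) + (-1)·(-6)·(428) = 2680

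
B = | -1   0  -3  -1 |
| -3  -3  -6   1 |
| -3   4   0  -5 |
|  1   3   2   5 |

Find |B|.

|B| = 292

Expand along row 1 (it has 1 zero):
  + (-1) · M_11   where M_11 = det([-3 -6 1; 4 0 -5; 3 2 5]) = 188
  + (-3) · M_13   where M_13 = det([-3 -3 1; -3 4 -5; 1 3 5]) = -148
  − (-1) · M_14   where M_14 = det([-3 -3 -6; -3 4 0; 1 3 2]) = 36
det = (+1)·(-1)·(188) + (+1)·(-3)·(-148) + (-1)·(-1)·(36) = 292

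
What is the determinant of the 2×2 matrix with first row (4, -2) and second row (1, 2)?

10

det = 4·2 − (-2)·1 = 8 − (-2) = 10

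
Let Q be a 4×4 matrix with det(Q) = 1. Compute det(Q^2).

1

det(Q^2) = (det Q)^2 = (1)^2 = 1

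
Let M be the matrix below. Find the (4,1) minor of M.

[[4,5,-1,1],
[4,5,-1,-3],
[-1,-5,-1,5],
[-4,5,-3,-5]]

-40

Delete row 4 and column 1; the remaining 3×3 submatrix is [5 -1 1; 5 -1 -3; -5 -1 5].
Its determinant is -40.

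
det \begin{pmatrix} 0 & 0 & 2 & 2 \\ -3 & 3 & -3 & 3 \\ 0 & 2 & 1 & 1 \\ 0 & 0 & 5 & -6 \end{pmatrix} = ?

132

Expand along column 1 (it has 3 zeros):
  − (-3) · M_21   where M_21 = det([0 2 2; 2 1 1; 0 5 -6]) = 44
det = (-1)·(-3)·(44) = 132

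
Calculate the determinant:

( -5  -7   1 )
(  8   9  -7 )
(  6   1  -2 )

Expand along row 1:
  + (-5) · |9 -7; 1 -2| = (-5)·(-18 − (-7)) = 55
  − (-7) · |8 -7; 6 -2| = −(-7)·(-16 − (-42)) = 182
  + 1 · |8 9; 6 1| = 1·(8 − 54) = -46
Sum: (55) + (182) + (-46) = 191

191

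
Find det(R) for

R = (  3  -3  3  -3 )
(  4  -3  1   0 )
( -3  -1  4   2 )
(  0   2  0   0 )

Expand along row 4 (it has 3 zeros):
  + (2) · M_42   where M_42 = det([3 3 -3; 4 1 0; -3 4 2]) = -75
det = (+1)·(2)·(-75) = -150

-150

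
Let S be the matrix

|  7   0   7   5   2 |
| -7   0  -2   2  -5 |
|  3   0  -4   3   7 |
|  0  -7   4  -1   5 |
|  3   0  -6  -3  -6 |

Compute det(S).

Expand along column 2 (it has 4 zeros):
  + (-7) · M_42   where M_42 = det([7 7 5 2; -7 -2 2 -5; 3 -4 3 7; 3 -6 -3 -6]) = -5079
det = (+1)·(-7)·(-5079) = 35553

|S| = 35553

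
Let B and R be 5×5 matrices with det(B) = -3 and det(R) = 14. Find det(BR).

det(BR) = det(B)·det(R) = (-3)·(14) = -42

The determinant is -42.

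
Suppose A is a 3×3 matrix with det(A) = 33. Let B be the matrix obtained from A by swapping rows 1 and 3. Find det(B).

Swapping two rows multiplies the determinant by −1.
det(B) = (-1)·(33) = -33

|B| = -33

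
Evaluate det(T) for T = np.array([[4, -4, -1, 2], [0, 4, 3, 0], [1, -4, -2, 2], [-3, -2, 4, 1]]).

|T| = -148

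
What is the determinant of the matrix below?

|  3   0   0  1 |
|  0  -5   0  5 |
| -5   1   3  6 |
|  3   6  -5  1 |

Expand along row 1 (it has 2 zeros):
  + (3) · M_11   where M_11 = det([-5 0 5; 1 3 6; 6 -5 1]) = -280
  − (1) · M_14   where M_14 = det([0 -5 0; -5 1 3; 3 6 -5]) = 80
det = (+1)·(3)·(-280) + (-1)·(1)·(80) = -920

-920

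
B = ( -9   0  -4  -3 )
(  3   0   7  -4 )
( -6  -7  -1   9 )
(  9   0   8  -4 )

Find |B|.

Expand along column 2 (it has 3 zeros):
  − (-7) · M_32   where M_32 = det([-9 -4 -3; 3 7 -4; 9 8 -4]) = 177
det = (-1)·(-7)·(177) = 1239

1239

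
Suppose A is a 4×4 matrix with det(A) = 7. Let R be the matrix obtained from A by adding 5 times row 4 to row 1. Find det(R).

Adding a multiple of one row to another leaves the determinant unchanged.
det(R) = (1)·(7) = 7

7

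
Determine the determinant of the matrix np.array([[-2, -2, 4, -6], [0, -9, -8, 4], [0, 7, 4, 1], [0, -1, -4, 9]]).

Expand along column 1 (it has 3 zeros):
  + (-2) · M_11   where M_11 = det([-9 -8 4; 7 4 1; -1 -4 9]) = 56
det = (+1)·(-2)·(56) = -112

The determinant is -112.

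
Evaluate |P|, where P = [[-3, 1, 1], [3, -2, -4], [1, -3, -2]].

Expand along row 1:
  + (-3) · |-2 -4; -3 -2| = (-3)·(4 − 12) = 24
  − 1 · |3 -4; 1 -2| = −1·(-6 − (-4)) = 2
  + 1 · |3 -2; 1 -3| = 1·(-9 − (-2)) = -7
Sum: (24) + (2) + (-7) = 19

The determinant is 19.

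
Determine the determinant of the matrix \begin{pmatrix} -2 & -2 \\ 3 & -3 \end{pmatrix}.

det = (-2)·(-3) − (-2)·3 = 6 − (-6) = 12

12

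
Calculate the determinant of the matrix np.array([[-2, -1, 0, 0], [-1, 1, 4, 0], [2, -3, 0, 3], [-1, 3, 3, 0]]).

-57

Expand along column 4 (it has 3 zeros):
  − (3) · M_34   where M_34 = det([-2 -1 0; -1 1 4; -1 3 3]) = 19
det = (-1)·(3)·(19) = -57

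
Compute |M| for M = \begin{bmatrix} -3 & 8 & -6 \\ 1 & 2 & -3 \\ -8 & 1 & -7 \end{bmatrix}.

Expand along column 1:
  + (-3) · |2 -3; 1 -7| = (-3)·(-14 − (-3)) = 33
  − 1 · |8 -6; 1 -7| = −1·(-56 − (-6)) = 50
  + (-8) · |8 -6; 2 -3| = (-8)·(-24 − (-12)) = 96
Sum: (33) + (50) + (96) = 179

The determinant is 179.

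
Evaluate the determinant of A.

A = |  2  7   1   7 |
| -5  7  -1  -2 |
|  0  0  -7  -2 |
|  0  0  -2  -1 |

A is block upper-triangular with a 2×2 block and a 2×2 block on the diagonal, so its determinant equals the product of the determinants of the diagonal blocks.
det of the 2×2 block = 49
det of the 2×2 block = 3
det = (49)·(3) = 147

147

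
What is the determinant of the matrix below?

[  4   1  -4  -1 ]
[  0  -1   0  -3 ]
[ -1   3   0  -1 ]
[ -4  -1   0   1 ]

The determinant is 176.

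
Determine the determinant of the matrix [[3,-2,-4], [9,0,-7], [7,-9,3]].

287

Expand along row 2:
  − 9 · |-2 -4; -9 3| = −9·(-6 − 36) = 378
  − (-7) · |3 -2; 7 -9| = −(-7)·(-27 − (-14)) = -91
Sum: (378) + (-91) = 287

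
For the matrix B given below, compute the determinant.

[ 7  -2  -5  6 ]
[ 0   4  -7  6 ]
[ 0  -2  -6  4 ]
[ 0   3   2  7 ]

The determinant is -2086.

Expand along column 1 (it has 3 zeros):
  + (7) · M_11   where M_11 = det([4 -7 6; -2 -6 4; 3 2 7]) = -298
det = (+1)·(7)·(-298) = -2086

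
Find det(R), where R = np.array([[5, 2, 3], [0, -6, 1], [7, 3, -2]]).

185

Expand along row 2:
  + (-6) · |5 3; 7 -2| = (-6)·(-10 − 21) = 186
  − 1 · |5 2; 7 3| = −1·(15 − 14) = -1
Sum: (186) + (-1) = 185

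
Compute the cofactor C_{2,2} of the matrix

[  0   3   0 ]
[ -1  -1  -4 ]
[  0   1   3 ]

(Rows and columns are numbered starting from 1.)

0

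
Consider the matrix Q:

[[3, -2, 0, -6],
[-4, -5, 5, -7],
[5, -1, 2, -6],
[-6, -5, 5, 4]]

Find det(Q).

-767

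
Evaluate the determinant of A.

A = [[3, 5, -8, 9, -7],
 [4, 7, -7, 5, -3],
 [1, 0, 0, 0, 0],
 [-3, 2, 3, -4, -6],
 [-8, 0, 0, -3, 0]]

The determinant is -834.

Expand along row 3 (it has 4 zeros):
  + (1) · M_31   where M_31 = det([5 -8 9 -7; 7 -7 5 -3; 2 3 -4 -6; 0 0 -3 0]) = -834
det = (+1)·(1)·(-834) = -834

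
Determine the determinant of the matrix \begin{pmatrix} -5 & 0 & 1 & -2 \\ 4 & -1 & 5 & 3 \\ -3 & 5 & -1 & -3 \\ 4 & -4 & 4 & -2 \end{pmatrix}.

Expand along row 1 (it has 1 zero):
  + (-5) · M_11   where M_11 = det([-1 5 3; 5 -1 -3; -4 4 -2]) = 144
  + (1) · M_13   where M_13 = det([4 -1 3; -3 5 -3; 4 -4 -2]) = -94
  − (-2) · M_14   where M_14 = det([4 -1 5; -3 5 -1; 4 -4 4]) = 16
det = (+1)·(-5)·(144) + (+1)·(1)·(-94) + (-1)·(-2)·(16) = -782

-782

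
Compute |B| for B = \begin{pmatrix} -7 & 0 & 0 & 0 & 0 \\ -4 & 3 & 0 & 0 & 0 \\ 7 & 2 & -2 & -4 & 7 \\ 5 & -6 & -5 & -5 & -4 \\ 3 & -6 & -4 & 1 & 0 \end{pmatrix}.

|B| = 5187

B is block lower-triangular with a 2×2 block and a 3×3 block on the diagonal, so its determinant equals the product of the determinants of the diagonal blocks.
det of the 2×2 block = -21
det of the 3×3 block = -247
det = (-21)·(-247) = 5187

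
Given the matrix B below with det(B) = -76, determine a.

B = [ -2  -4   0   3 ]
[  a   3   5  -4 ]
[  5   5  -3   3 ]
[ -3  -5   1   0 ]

-9

Expanding along the column containing a, det(B) is linear in a: det(B) = (18)·a + (86).
Set (18)·a + (86) = -76  ⇒  (18)·a = -162  ⇒  a = -9.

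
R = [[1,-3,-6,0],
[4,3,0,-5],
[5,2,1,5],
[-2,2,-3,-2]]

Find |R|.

|R| = 1186

Expand along row 1 (it has 1 zero):
  + (1) · M_11   where M_11 = det([3 0 -5; 2 1 5; 2 -3 -2]) = 79
  − (-3) · M_12   where M_12 = det([4 0 -5; 5 1 5; -2 -3 -2]) = 117
  + (-6) · M_13   where M_13 = det([4 3 -5; 5 2 5; -2 2 -2]) = -126
det = (+1)·(1)·(79) + (-1)·(-3)·(117) + (+1)·(-6)·(-126) = 1186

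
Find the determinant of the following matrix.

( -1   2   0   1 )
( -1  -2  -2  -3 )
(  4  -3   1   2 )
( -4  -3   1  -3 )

The determinant is -50.

Expand along row 1 (it has 1 zero):
  + (-1) · M_11   where M_11 = det([-2 -2 -3; -3 1 2; -3 1 -3]) = 40
  − (2) · M_12   where M_12 = det([-1 -2 -3; 4 1 2; -4 1 -3]) = -27
  − (1) · M_14   where M_14 = det([-1 -2 -2; 4 -3 1; -4 -3 1]) = 64
det = (+1)·(-1)·(40) + (-1)·(2)·(-27) + (-1)·(1)·(64) = -50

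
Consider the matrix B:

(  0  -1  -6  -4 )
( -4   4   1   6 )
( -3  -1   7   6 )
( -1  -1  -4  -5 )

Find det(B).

|B| = 361

Expand along row 1 (it has 1 zero):
  − (-1) · M_12   where M_12 = det([-4 1 6; -3 7 6; -1 -4 -5]) = 137
  + (-6) · M_13   where M_13 = det([-4 4 6; -3 -1 6; -1 -1 -5]) = -116
  − (-4) · M_14   where M_14 = det([-4 4 1; -3 -1 7; -1 -1 -4]) = -118
det = (-1)·(-1)·(137) + (+1)·(-6)·(-116) + (-1)·(-4)·(-118) = 361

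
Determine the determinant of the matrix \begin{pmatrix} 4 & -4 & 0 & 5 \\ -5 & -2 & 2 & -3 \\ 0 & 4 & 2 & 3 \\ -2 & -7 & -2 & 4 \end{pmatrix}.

-826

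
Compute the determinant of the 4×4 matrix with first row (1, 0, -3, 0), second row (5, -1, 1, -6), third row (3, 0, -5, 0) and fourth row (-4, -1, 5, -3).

Expand along row 1 (it has 2 zeros):
  + (1) · M_11   where M_11 = det([-1 1 -6; 0 -5 0; -1 5 -3]) = 15
  + (-3) · M_13   where M_13 = det([5 -1 -6; 3 0 0; -4 -1 -3]) = 9
det = (+1)·(1)·(15) + (+1)·(-3)·(9) = -12

-12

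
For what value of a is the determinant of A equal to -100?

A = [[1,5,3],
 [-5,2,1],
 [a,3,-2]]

Expanding along the column containing a, det(A) is linear in a: det(A) = (-1)·a + (-102).
Set (-1)·a + (-102) = -100  ⇒  (-1)·a = 2  ⇒  a = -2.

a = -2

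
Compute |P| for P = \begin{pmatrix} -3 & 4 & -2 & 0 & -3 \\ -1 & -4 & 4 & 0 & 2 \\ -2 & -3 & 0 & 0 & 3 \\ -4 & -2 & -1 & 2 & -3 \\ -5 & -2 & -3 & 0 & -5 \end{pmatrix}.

det(P) = 986

Expand along column 4 (it has 4 zeros):
  + (2) · M_44   where M_44 = det([-3 4 -2 -3; -1 -4 4 2; -2 -3 0 3; -5 -2 -3 -5]) = 493
det = (+1)·(2)·(493) = 986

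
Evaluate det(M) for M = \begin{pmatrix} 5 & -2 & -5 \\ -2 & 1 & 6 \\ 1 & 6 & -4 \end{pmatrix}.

det(M) = -131

Expand along column 1:
  + 5 · |1 6; 6 -4| = 5·(-4 − 36) = -200
  − (-2) · |-2 -5; 6 -4| = −(-2)·(8 − (-30)) = 76
  + 1 · |-2 -5; 1 6| = 1·(-12 − (-5)) = -7
Sum: (-200) + (76) + (-7) = -131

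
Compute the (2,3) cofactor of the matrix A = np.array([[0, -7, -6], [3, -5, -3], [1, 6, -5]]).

-7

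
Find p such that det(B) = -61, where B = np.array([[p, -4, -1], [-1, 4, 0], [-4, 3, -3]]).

p = 5

Expanding along the row containing p, det(B) is linear in p: det(B) = (-12)·p + (-1).
Set (-12)·p + (-1) = -61  ⇒  (-12)·p = -60  ⇒  p = 5.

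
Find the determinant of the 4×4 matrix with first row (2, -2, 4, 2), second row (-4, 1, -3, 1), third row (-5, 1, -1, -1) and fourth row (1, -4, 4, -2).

Expand along row 1:
  + (2) · M_11   where M_11 = det([1 -3 1; 1 -1 -1; -4 4 -2]) = -12
  − (-2) · M_12   where M_12 = det([-4 -3 1; -5 -1 -1; 1 4 -2]) = -10
  + (4) · M_13   where M_13 = det([-4 1 1; -5 1 -1; 1 -4 -2]) = 32
  − (2) · M_14   where M_14 = det([-4 1 -3; -5 1 -1; 1 -4 4]) = -38
det = (+1)·(2)·(-12) + (-1)·(-2)·(-10) + (+1)·(4)·(32) + (-1)·(2)·(-38) = 160

160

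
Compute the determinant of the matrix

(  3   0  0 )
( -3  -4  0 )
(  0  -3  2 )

The determinant is -24.

The matrix is lower triangular, so the determinant is the product of the diagonal entries:
det = (3) · (-4) · (2) = -24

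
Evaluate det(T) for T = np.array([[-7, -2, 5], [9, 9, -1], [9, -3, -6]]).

det(T) = -231

Expand along column 1:
  + (-7) · |9 -1; -3 -6| = (-7)·(-54 − 3) = 399
  − 9 · |-2 5; -3 -6| = −9·(12 − (-15)) = -243
  + 9 · |-2 5; 9 -1| = 9·(2 − 45) = -387
Sum: (399) + (-243) + (-387) = -231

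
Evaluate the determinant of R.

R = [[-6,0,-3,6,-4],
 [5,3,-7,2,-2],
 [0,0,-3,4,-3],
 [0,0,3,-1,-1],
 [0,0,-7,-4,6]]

R is block upper-triangular with a 2×2 block and a 3×3 block on the diagonal, so its determinant equals the product of the determinants of the diagonal blocks.
det of the 2×2 block = -18
det of the 3×3 block = 43
det = (-18)·(43) = -774

The determinant is -774.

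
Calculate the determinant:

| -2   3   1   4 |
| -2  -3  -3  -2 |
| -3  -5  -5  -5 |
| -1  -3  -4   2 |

-36

Expand along row 1:
  + (-2) · M_11   where M_11 = det([-3 -3 -2; -5 -5 -5; -3 -4 2]) = 5
  − (3) · M_12   where M_12 = det([-2 -3 -2; -3 -5 -5; -1 -4 2]) = 13
  + (1) · M_13   where M_13 = det([-2 -3 -2; -3 -5 -5; -1 -3 2]) = 9
  − (4) · M_14   where M_14 = det([-2 -3 -3; -3 -5 -5; -1 -3 -4]) = -1
det = (+1)·(-2)·(5) + (-1)·(3)·(13) + (+1)·(1)·(9) + (-1)·(4)·(-1) = -36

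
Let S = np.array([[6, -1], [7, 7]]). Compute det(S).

|S| = 49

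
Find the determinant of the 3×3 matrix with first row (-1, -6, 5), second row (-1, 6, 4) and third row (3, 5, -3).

-131

Expand along column 1:
  + (-1) · |6 4; 5 -3| = (-1)·(-18 − 20) = 38
  − (-1) · |-6 5; 5 -3| = −(-1)·(18 − 25) = -7
  + 3 · |-6 5; 6 4| = 3·(-24 − 30) = -162
Sum: (38) + (-7) + (-162) = -131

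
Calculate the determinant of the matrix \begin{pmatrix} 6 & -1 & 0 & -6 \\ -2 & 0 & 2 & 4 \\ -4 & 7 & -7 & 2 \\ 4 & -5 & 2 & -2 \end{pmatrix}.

Expand along row 1 (it has 1 zero):
  + (6) · M_11   where M_11 = det([0 2 4; 7 -7 2; -5 2 -2]) = -76
  − (-1) · M_12   where M_12 = det([-2 2 4; -4 -7 2; 4 2 -2]) = 60
  − (-6) · M_14   where M_14 = det([-2 0 2; -4 7 -7; 4 -5 2]) = 26
det = (+1)·(6)·(-76) + (-1)·(-1)·(60) + (-1)·(-6)·(26) = -240

The determinant is -240.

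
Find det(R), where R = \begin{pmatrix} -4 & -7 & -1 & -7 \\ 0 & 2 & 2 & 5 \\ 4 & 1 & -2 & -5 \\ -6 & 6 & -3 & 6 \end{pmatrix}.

Expand along row 2 (it has 1 zero):
  + (2) · M_22   where M_22 = det([-4 -1 -7; 4 -2 -5; -6 -3 6]) = 270
  − (2) · M_23   where M_23 = det([-4 -7 -7; 4 1 -5; -6 6 6]) = -396
  + (5) · M_24   where M_24 = det([-4 -7 -1; 4 1 -2; -6 6 -3]) = -234
det = (+1)·(2)·(270) + (-1)·(2)·(-396) + (+1)·(5)·(-234) = 162

det(R) = 162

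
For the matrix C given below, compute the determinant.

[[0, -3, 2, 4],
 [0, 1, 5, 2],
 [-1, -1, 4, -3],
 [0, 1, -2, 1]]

53

Expand along column 1 (it has 3 zeros):
  + (-1) · M_31   where M_31 = det([-3 2 4; 1 5 2; 1 -2 1]) = -53
det = (+1)·(-1)·(-53) = 53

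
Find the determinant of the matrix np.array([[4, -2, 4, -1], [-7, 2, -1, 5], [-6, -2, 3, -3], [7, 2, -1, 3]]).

-188

Expand along row 1:
  + (4) · M_11   where M_11 = det([2 -1 5; -2 3 -3; 2 -1 3]) = -8
  − (-2) · M_12   where M_12 = det([-7 -1 5; -6 3 -3; 7 -1 3]) = -114
  + (4) · M_13   where M_13 = det([-7 2 5; -6 -2 -3; 7 2 3]) = 4
  − (-1) · M_14   where M_14 = det([-7 2 -1; -6 -2 3; 7 2 -1]) = 56
det = (+1)·(4)·(-8) + (-1)·(-2)·(-114) + (+1)·(4)·(4) + (-1)·(-1)·(56) = -188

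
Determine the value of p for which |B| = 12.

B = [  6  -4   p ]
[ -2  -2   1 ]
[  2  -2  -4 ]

Expanding along the column containing p, det(B) is linear in p: det(B) = (8)·p + (84).
Set (8)·p + (84) = 12  ⇒  (8)·p = -72  ⇒  p = -9.

-9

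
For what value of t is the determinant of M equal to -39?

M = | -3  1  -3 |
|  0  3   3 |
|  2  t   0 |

t = -7

Expanding along the row containing t, det(M) is linear in t: det(M) = (9)·t + (24).
Set (9)·t + (24) = -39  ⇒  (9)·t = -63  ⇒  t = -7.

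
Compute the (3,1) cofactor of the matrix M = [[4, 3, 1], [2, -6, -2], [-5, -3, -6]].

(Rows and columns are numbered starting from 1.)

The cofactor is 0.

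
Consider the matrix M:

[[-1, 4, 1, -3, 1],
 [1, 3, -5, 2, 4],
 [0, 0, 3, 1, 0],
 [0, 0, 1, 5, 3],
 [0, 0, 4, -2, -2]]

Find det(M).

M is block upper-triangular with a 2×2 block and a 3×3 block on the diagonal, so its determinant equals the product of the determinants of the diagonal blocks.
det of the 2×2 block = -7
det of the 3×3 block = 2
det = (-7)·(2) = -14

-14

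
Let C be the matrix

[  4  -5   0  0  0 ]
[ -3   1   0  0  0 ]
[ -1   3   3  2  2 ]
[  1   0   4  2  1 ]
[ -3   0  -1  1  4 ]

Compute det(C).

det(C) = 11

C is block lower-triangular with a 2×2 block and a 3×3 block on the diagonal, so its determinant equals the product of the determinants of the diagonal blocks.
det of the 2×2 block = -11
det of the 3×3 block = -1
det = (-11)·(-1) = 11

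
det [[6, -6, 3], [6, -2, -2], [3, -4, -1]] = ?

-90

Expand along column 1:
  + 6 · |-2 -2; -4 -1| = 6·(2 − 8) = -36
  − 6 · |-6 3; -4 -1| = −6·(6 − (-12)) = -108
  + 3 · |-6 3; -2 -2| = 3·(12 − (-6)) = 54
Sum: (-36) + (-108) + (54) = -90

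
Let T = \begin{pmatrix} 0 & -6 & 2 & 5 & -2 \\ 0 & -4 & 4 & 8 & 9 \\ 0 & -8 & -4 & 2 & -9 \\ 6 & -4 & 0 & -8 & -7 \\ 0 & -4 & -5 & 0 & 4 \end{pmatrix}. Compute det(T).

Expand along column 1 (it has 4 zeros):
  − (6) · M_41   where M_41 = det([-6 2 5 -2; -4 4 8 9; -8 -4 2 -9; -4 -5 0 4]) = -928
det = (-1)·(6)·(-928) = 5568

5568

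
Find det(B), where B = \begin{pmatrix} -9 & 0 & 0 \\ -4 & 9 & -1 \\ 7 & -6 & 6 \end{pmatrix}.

Expand along row 1:
  + (-9) · |9 -1; -6 6| = (-9)·(54 − 6) = -432

|B| = -432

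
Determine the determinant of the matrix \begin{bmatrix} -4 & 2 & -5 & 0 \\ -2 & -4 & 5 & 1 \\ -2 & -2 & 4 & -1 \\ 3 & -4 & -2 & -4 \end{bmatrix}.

-484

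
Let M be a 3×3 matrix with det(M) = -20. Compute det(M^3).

det(M^3) = (det M)^3 = (-20)^3 = -8000

The determinant is -8000.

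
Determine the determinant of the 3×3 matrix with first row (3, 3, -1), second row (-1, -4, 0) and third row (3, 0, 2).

Expand along row 2:
  − (-1) · |3 -1; 0 2| = −(-1)·(6 − 0) = 6
  + (-4) · |3 -1; 3 2| = (-4)·(6 − (-3)) = -36
Sum: (6) + (-36) = -30

-30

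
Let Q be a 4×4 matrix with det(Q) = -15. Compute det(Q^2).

det(Q^2) = (det Q)^2 = (-15)^2 = 225

225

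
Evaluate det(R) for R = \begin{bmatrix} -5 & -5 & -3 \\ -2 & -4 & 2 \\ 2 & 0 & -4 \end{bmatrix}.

Expand along column 2:
  − (-5) · |-2 2; 2 -4| = −(-5)·(8 − 4) = 20
  + (-4) · |-5 -3; 2 -4| = (-4)·(20 − (-6)) = -104
Sum: (20) + (-104) = -84

det(R) = -84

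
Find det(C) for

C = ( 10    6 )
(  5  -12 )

|C| = -150

det(C) = 10·(-12) − 6·5 = -120 − 30 = -150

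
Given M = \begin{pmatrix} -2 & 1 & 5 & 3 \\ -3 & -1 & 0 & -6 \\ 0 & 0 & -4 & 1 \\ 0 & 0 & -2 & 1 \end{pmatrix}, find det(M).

The determinant is -10.

M is block upper-triangular with a 2×2 block and a 2×2 block on the diagonal, so its determinant equals the product of the determinants of the diagonal blocks.
det of the 2×2 block = 5
det of the 2×2 block = -2
det = (5)·(-2) = -10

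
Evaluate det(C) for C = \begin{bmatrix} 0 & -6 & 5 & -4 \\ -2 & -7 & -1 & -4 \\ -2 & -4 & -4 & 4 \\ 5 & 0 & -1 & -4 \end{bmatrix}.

Expand along row 1 (it has 1 zero):
  − (-6) · M_12   where M_12 = det([-2 -1 -4; -2 -4 4; 5 -1 -4]) = -140
  + (5) · M_13   where M_13 = det([-2 -7 -4; -2 -4 4; 5 0 -4]) = -196
  − (-4) · M_14   where M_14 = det([-2 -7 -1; -2 -4 -4; 5 0 -1]) = 126
det = (-1)·(-6)·(-140) + (+1)·(5)·(-196) + (-1)·(-4)·(126) = -1316

The determinant is -1316.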